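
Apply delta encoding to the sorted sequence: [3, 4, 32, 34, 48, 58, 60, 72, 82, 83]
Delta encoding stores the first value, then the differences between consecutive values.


First value: 3
Deltas:
  4 - 3 = 1
  32 - 4 = 28
  34 - 32 = 2
  48 - 34 = 14
  58 - 48 = 10
  60 - 58 = 2
  72 - 60 = 12
  82 - 72 = 10
  83 - 82 = 1


Delta encoded: [3, 1, 28, 2, 14, 10, 2, 12, 10, 1]


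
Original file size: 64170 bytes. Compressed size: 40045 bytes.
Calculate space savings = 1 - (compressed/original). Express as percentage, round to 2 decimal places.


ratio = compressed/original = 40045/64170 = 0.624046
savings = 1 - ratio = 1 - 0.624046 = 0.375954
as a percentage: 0.375954 * 100 = 37.6%

Space savings = 1 - 40045/64170 = 37.6%


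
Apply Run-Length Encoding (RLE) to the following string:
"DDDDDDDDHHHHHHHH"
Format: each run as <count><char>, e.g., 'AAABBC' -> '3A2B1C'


Scanning runs left to right:
  i=0: run of 'D' x 8 -> '8D'
  i=8: run of 'H' x 8 -> '8H'

RLE = 8D8H


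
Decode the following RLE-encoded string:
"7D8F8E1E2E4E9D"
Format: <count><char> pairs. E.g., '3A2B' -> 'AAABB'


Expanding each <count><char> pair:
  7D -> 'DDDDDDD'
  8F -> 'FFFFFFFF'
  8E -> 'EEEEEEEE'
  1E -> 'E'
  2E -> 'EE'
  4E -> 'EEEE'
  9D -> 'DDDDDDDDD'

Decoded = DDDDDDDFFFFFFFFEEEEEEEEEEEEEEEDDDDDDDDD


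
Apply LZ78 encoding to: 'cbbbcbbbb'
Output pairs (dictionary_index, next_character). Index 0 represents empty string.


LZ78 encoding steps:
Dictionary: {0: ''}
Step 1: w='' (idx 0), next='c' -> output (0, 'c'), add 'c' as idx 1
Step 2: w='' (idx 0), next='b' -> output (0, 'b'), add 'b' as idx 2
Step 3: w='b' (idx 2), next='b' -> output (2, 'b'), add 'bb' as idx 3
Step 4: w='c' (idx 1), next='b' -> output (1, 'b'), add 'cb' as idx 4
Step 5: w='bb' (idx 3), next='b' -> output (3, 'b'), add 'bbb' as idx 5


Encoded: [(0, 'c'), (0, 'b'), (2, 'b'), (1, 'b'), (3, 'b')]


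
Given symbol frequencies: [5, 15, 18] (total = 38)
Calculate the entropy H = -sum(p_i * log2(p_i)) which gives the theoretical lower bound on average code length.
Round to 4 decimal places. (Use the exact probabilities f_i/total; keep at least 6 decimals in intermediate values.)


Per-symbol terms -p_i * log2(p_i) with p_i = f_i/38:
  p = 5/38 = 0.131579: log2(p) = -2.925999, -p*log2(p) = 0.385000
  p = 15/38 = 0.394737: log2(p) = -1.341037, -p*log2(p) = 0.529357
  p = 18/38 = 0.473684: log2(p) = -1.078003, -p*log2(p) = 0.510633
H = 0.385000 + 0.529357 + 0.510633 = 1.424990

H = 1.425 bits/symbol


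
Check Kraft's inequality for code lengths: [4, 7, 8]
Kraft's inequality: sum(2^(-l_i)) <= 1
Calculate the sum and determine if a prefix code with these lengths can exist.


Sum = 2^(-4) + 2^(-7) + 2^(-8)
    = 0.0625 + 0.0078125 + 0.00390625
    = 19/256 = 0.07421875
Since 0.07421875 <= 1, Kraft's inequality IS satisfied.
A prefix code with these lengths CAN exist.

Kraft sum = 0.07421875. Satisfied.


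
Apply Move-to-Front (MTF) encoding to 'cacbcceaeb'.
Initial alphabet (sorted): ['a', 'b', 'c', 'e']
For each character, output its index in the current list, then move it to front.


MTF encoding:
'c': index 2 in ['a', 'b', 'c', 'e'] -> ['c', 'a', 'b', 'e']
'a': index 1 in ['c', 'a', 'b', 'e'] -> ['a', 'c', 'b', 'e']
'c': index 1 in ['a', 'c', 'b', 'e'] -> ['c', 'a', 'b', 'e']
'b': index 2 in ['c', 'a', 'b', 'e'] -> ['b', 'c', 'a', 'e']
'c': index 1 in ['b', 'c', 'a', 'e'] -> ['c', 'b', 'a', 'e']
'c': index 0 in ['c', 'b', 'a', 'e'] -> ['c', 'b', 'a', 'e']
'e': index 3 in ['c', 'b', 'a', 'e'] -> ['e', 'c', 'b', 'a']
'a': index 3 in ['e', 'c', 'b', 'a'] -> ['a', 'e', 'c', 'b']
'e': index 1 in ['a', 'e', 'c', 'b'] -> ['e', 'a', 'c', 'b']
'b': index 3 in ['e', 'a', 'c', 'b'] -> ['b', 'e', 'a', 'c']


Output: [2, 1, 1, 2, 1, 0, 3, 3, 1, 3]


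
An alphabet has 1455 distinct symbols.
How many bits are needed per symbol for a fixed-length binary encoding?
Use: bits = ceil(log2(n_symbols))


log2(1455) = 10.5068
Bracket: 2^10 = 1024 < 1455 <= 2^11 = 2048
So ceil(log2(1455)) = 11

bits = ceil(log2(1455)) = ceil(10.5068) = 11 bits


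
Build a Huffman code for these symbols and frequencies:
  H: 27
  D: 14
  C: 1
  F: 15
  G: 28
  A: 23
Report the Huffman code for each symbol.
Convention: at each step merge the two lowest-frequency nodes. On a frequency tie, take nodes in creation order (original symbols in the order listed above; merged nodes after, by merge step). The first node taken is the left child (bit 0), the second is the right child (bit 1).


Huffman tree construction:
Step 1: Merge C(1) + D(14) = 15
Step 2: Merge F(15) + (C+D)(15) = 30
Step 3: Merge A(23) + H(27) = 50
Step 4: Merge G(28) + (F+(C+D))(30) = 58
Step 5: Merge (A+H)(50) + (G+(F+(C+D)))(58) = 108
Read each symbol's code off the tree from the root (left child = 0, right child = 1).

Codes:
  H: 01 (length 2)
  D: 1111 (length 4)
  C: 1110 (length 4)
  F: 110 (length 3)
  G: 10 (length 2)
  A: 00 (length 2)
Average code length: 261/108 = 2.4167 bits/symbol


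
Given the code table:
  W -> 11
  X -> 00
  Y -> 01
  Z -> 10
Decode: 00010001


Decoding:
00 -> X
01 -> Y
00 -> X
01 -> Y


Result: XYXY


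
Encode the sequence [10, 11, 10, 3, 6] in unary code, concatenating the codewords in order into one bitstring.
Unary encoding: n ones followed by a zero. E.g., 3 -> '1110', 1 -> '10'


Encode each number as n ones followed by a terminating 0:
  10 -> 11111111110 (11 bits)
  11 -> 111111111110 (12 bits)
  10 -> 11111111110 (11 bits)
  3 -> 1110 (4 bits)
  6 -> 1111110 (7 bits)
Total length = 11 + 12 + 11 + 4 + 7 = 45 bits.

Unary([10, 11, 10, 3, 6]) = 111111111101111111111101111111111011101111110 (45 bits)


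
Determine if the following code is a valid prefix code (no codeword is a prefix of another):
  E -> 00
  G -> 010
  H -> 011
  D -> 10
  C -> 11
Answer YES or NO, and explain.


Checking each pair (does one codeword prefix another?):
  E='00' vs G='010': no prefix
  E='00' vs H='011': no prefix
  E='00' vs D='10': no prefix
  E='00' vs C='11': no prefix
  G='010' vs E='00': no prefix
  G='010' vs H='011': no prefix
  G='010' vs D='10': no prefix
  G='010' vs C='11': no prefix
  H='011' vs E='00': no prefix
  H='011' vs G='010': no prefix
  H='011' vs D='10': no prefix
  H='011' vs C='11': no prefix
  D='10' vs E='00': no prefix
  D='10' vs G='010': no prefix
  D='10' vs H='011': no prefix
  D='10' vs C='11': no prefix
  C='11' vs E='00': no prefix
  C='11' vs G='010': no prefix
  C='11' vs H='011': no prefix
  C='11' vs D='10': no prefix
No violation found over all pairs.

YES -- this is a valid prefix code. No codeword is a prefix of any other codeword.


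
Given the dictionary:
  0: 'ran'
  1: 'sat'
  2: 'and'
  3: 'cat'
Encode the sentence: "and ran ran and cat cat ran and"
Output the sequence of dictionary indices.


Look up each word in the dictionary:
  'and' -> 2
  'ran' -> 0
  'ran' -> 0
  'and' -> 2
  'cat' -> 3
  'cat' -> 3
  'ran' -> 0
  'and' -> 2

Encoded: [2, 0, 0, 2, 3, 3, 0, 2]


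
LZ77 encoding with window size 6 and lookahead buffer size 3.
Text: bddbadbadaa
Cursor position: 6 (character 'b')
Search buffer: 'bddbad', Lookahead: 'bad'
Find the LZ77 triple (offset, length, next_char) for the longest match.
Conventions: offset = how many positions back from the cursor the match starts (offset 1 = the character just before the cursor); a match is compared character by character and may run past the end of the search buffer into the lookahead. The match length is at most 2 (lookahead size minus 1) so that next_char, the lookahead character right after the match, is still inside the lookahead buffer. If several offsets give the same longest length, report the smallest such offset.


Try each offset into the search buffer:
  offset=1 (pos 5, char 'd'): match length 0
  offset=2 (pos 4, char 'a'): match length 0
  offset=3 (pos 3, char 'b'): match length 2
  offset=4 (pos 2, char 'd'): match length 0
  offset=5 (pos 1, char 'd'): match length 0
  offset=6 (pos 0, char 'b'): match length 1
Longest match has length 2 at offset 3.
next_char = character at position 6 + 2 = 8 -> 'd'

Best match: offset=3, length=2 (matching 'ba' starting at position 3)
LZ77 triple: (3, 2, 'd')


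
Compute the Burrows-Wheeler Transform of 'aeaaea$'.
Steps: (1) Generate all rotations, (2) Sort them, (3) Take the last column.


Rotations (sorted):
  0: $aeaaea -> last char: a
  1: a$aeaae -> last char: e
  2: aaea$ae -> last char: e
  3: aea$aea -> last char: a
  4: aeaaea$ -> last char: $
  5: ea$aeaa -> last char: a
  6: eaaea$a -> last char: a


BWT = aeea$aa


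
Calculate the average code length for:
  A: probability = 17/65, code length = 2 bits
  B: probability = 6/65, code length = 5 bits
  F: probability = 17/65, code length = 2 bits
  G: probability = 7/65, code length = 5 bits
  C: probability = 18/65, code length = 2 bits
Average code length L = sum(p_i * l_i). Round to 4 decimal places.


Weighted contributions p_i * l_i:
  A: (17/65) * 2 = 34/65
  B: (6/65) * 5 = 30/65
  F: (17/65) * 2 = 34/65
  G: (7/65) * 5 = 35/65
  C: (18/65) * 2 = 36/65
Sum = (34 + 30 + 34 + 35 + 36)/65 = 169/65

L = 169/65 = 2.6000 bits/symbol


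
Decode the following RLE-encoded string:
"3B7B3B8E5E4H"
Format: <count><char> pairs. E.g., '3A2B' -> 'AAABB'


Expanding each <count><char> pair:
  3B -> 'BBB'
  7B -> 'BBBBBBB'
  3B -> 'BBB'
  8E -> 'EEEEEEEE'
  5E -> 'EEEEE'
  4H -> 'HHHH'

Decoded = BBBBBBBBBBBBBEEEEEEEEEEEEEHHHH


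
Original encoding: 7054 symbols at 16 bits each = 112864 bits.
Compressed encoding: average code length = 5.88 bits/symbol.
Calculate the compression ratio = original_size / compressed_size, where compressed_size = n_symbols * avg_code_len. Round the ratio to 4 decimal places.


original_size = n_symbols * orig_bits = 7054 * 16 = 112864 bits
compressed_size = n_symbols * avg_code_len = 7054 * 5.88 = 41477.52 bits
ratio = original_size / compressed_size = 112864 / 41477.52 = 2.7211

Compression ratio = 2.7211


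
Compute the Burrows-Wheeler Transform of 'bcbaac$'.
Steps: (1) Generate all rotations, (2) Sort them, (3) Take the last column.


Rotations (sorted):
  0: $bcbaac -> last char: c
  1: aac$bcb -> last char: b
  2: ac$bcba -> last char: a
  3: baac$bc -> last char: c
  4: bcbaac$ -> last char: $
  5: c$bcbaa -> last char: a
  6: cbaac$b -> last char: b


BWT = cbac$ab


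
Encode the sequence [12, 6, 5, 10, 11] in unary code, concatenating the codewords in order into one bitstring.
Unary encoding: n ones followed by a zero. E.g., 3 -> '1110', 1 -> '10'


Encode each number as n ones followed by a terminating 0:
  12 -> 1111111111110 (13 bits)
  6 -> 1111110 (7 bits)
  5 -> 111110 (6 bits)
  10 -> 11111111110 (11 bits)
  11 -> 111111111110 (12 bits)
Total length = 13 + 7 + 6 + 11 + 12 = 49 bits.

Unary([12, 6, 5, 10, 11]) = 1111111111110111111011111011111111110111111111110 (49 bits)


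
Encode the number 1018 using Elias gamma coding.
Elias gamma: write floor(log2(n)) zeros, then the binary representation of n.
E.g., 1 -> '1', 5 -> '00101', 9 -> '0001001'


num_bits = floor(log2(1018)) + 1 = 10
leading_zeros = num_bits - 1 = 9
binary(1018) = 1111111010

Elias gamma(1018) = '000000000' + '1111111010' = 0000000001111111010 (19 bits)


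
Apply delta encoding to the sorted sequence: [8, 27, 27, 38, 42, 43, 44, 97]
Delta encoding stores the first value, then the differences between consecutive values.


First value: 8
Deltas:
  27 - 8 = 19
  27 - 27 = 0
  38 - 27 = 11
  42 - 38 = 4
  43 - 42 = 1
  44 - 43 = 1
  97 - 44 = 53


Delta encoded: [8, 19, 0, 11, 4, 1, 1, 53]


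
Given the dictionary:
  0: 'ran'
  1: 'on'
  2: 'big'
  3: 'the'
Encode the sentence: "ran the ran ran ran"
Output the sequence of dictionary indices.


Look up each word in the dictionary:
  'ran' -> 0
  'the' -> 3
  'ran' -> 0
  'ran' -> 0
  'ran' -> 0

Encoded: [0, 3, 0, 0, 0]


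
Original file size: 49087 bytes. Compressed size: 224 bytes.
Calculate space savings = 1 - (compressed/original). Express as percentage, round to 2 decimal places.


ratio = compressed/original = 224/49087 = 0.004563
savings = 1 - ratio = 1 - 0.004563 = 0.995437
as a percentage: 0.995437 * 100 = 99.54%

Space savings = 1 - 224/49087 = 99.54%


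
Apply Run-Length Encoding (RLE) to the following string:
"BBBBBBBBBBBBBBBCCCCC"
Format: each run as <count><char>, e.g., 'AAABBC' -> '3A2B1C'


Scanning runs left to right:
  i=0: run of 'B' x 15 -> '15B'
  i=15: run of 'C' x 5 -> '5C'

RLE = 15B5C


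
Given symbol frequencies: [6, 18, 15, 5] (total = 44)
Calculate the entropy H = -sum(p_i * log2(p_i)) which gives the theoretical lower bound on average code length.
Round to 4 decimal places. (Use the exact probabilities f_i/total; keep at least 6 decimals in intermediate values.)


Per-symbol terms -p_i * log2(p_i) with p_i = f_i/44:
  p = 6/44 = 0.136364: log2(p) = -2.874469, -p*log2(p) = 0.391973
  p = 18/44 = 0.409091: log2(p) = -1.289507, -p*log2(p) = 0.527525
  p = 15/44 = 0.340909: log2(p) = -1.552541, -p*log2(p) = 0.529275
  p = 5/44 = 0.113636: log2(p) = -3.137504, -p*log2(p) = 0.356534
H = 0.391973 + 0.527525 + 0.529275 + 0.356534 = 1.805307

H = 1.8053 bits/symbol


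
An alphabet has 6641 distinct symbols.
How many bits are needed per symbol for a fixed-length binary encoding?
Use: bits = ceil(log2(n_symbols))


log2(6641) = 12.6972
Bracket: 2^12 = 4096 < 6641 <= 2^13 = 8192
So ceil(log2(6641)) = 13

bits = ceil(log2(6641)) = ceil(12.6972) = 13 bits


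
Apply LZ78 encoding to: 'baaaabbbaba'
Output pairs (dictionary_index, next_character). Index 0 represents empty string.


LZ78 encoding steps:
Dictionary: {0: ''}
Step 1: w='' (idx 0), next='b' -> output (0, 'b'), add 'b' as idx 1
Step 2: w='' (idx 0), next='a' -> output (0, 'a'), add 'a' as idx 2
Step 3: w='a' (idx 2), next='a' -> output (2, 'a'), add 'aa' as idx 3
Step 4: w='a' (idx 2), next='b' -> output (2, 'b'), add 'ab' as idx 4
Step 5: w='b' (idx 1), next='b' -> output (1, 'b'), add 'bb' as idx 5
Step 6: w='ab' (idx 4), next='a' -> output (4, 'a'), add 'aba' as idx 6


Encoded: [(0, 'b'), (0, 'a'), (2, 'a'), (2, 'b'), (1, 'b'), (4, 'a')]


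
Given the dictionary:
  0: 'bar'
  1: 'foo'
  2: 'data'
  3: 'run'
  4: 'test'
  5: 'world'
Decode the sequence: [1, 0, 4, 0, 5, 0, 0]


Look up each index in the dictionary:
  1 -> 'foo'
  0 -> 'bar'
  4 -> 'test'
  0 -> 'bar'
  5 -> 'world'
  0 -> 'bar'
  0 -> 'bar'

Decoded: "foo bar test bar world bar bar"


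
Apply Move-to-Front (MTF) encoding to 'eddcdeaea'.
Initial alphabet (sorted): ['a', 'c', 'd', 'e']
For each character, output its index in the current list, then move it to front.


MTF encoding:
'e': index 3 in ['a', 'c', 'd', 'e'] -> ['e', 'a', 'c', 'd']
'd': index 3 in ['e', 'a', 'c', 'd'] -> ['d', 'e', 'a', 'c']
'd': index 0 in ['d', 'e', 'a', 'c'] -> ['d', 'e', 'a', 'c']
'c': index 3 in ['d', 'e', 'a', 'c'] -> ['c', 'd', 'e', 'a']
'd': index 1 in ['c', 'd', 'e', 'a'] -> ['d', 'c', 'e', 'a']
'e': index 2 in ['d', 'c', 'e', 'a'] -> ['e', 'd', 'c', 'a']
'a': index 3 in ['e', 'd', 'c', 'a'] -> ['a', 'e', 'd', 'c']
'e': index 1 in ['a', 'e', 'd', 'c'] -> ['e', 'a', 'd', 'c']
'a': index 1 in ['e', 'a', 'd', 'c'] -> ['a', 'e', 'd', 'c']


Output: [3, 3, 0, 3, 1, 2, 3, 1, 1]


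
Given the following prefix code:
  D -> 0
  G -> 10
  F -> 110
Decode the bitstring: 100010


Decoding step by step:
Bits 10 -> G
Bits 0 -> D
Bits 0 -> D
Bits 10 -> G


Decoded message: GDDG


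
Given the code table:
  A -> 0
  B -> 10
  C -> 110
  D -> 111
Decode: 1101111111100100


Decoding:
110 -> C
111 -> D
111 -> D
110 -> C
0 -> A
10 -> B
0 -> A


Result: CDDCABA


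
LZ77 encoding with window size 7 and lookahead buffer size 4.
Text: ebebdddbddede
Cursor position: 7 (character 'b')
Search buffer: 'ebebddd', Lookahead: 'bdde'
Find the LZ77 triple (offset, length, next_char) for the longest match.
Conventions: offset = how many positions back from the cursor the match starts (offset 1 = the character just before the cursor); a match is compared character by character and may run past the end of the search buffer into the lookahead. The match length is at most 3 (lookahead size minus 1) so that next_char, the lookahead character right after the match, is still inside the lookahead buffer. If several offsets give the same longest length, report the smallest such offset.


Try each offset into the search buffer:
  offset=1 (pos 6, char 'd'): match length 0
  offset=2 (pos 5, char 'd'): match length 0
  offset=3 (pos 4, char 'd'): match length 0
  offset=4 (pos 3, char 'b'): match length 3
  offset=5 (pos 2, char 'e'): match length 0
  offset=6 (pos 1, char 'b'): match length 1
  offset=7 (pos 0, char 'e'): match length 0
Longest match has length 3 at offset 4.
next_char = character at position 7 + 3 = 10 -> 'e'

Best match: offset=4, length=3 (matching 'bdd' starting at position 3)
LZ77 triple: (4, 3, 'e')


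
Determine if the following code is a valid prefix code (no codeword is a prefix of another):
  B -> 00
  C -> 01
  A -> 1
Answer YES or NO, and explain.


Checking each pair (does one codeword prefix another?):
  B='00' vs C='01': no prefix
  B='00' vs A='1': no prefix
  C='01' vs B='00': no prefix
  C='01' vs A='1': no prefix
  A='1' vs B='00': no prefix
  A='1' vs C='01': no prefix
No violation found over all pairs.

YES -- this is a valid prefix code. No codeword is a prefix of any other codeword.


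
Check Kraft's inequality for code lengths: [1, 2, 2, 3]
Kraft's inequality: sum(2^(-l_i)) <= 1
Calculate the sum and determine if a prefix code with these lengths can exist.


Sum = 2^(-1) + 2^(-2) + 2^(-2) + 2^(-3)
    = 0.5 + 0.25 + 0.25 + 0.125
    = 9/8 = 1.125
Since 1.125 > 1, Kraft's inequality is NOT satisfied.
A prefix code with these lengths CANNOT exist.

Kraft sum = 1.125. Not satisfied.


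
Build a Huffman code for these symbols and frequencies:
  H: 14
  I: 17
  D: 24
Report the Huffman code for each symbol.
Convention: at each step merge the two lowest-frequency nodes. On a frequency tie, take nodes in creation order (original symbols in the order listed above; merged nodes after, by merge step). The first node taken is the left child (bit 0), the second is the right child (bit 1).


Huffman tree construction:
Step 1: Merge H(14) + I(17) = 31
Step 2: Merge D(24) + (H+I)(31) = 55
Read each symbol's code off the tree from the root (left child = 0, right child = 1).

Codes:
  H: 10 (length 2)
  I: 11 (length 2)
  D: 0 (length 1)
Average code length: 86/55 = 1.5636 bits/symbol


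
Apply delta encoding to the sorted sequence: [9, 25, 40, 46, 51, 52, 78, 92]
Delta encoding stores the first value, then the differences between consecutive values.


First value: 9
Deltas:
  25 - 9 = 16
  40 - 25 = 15
  46 - 40 = 6
  51 - 46 = 5
  52 - 51 = 1
  78 - 52 = 26
  92 - 78 = 14


Delta encoded: [9, 16, 15, 6, 5, 1, 26, 14]


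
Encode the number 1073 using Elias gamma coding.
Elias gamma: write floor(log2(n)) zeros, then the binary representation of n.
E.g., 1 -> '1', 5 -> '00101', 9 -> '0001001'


num_bits = floor(log2(1073)) + 1 = 11
leading_zeros = num_bits - 1 = 10
binary(1073) = 10000110001

Elias gamma(1073) = '0000000000' + '10000110001' = 000000000010000110001 (21 bits)


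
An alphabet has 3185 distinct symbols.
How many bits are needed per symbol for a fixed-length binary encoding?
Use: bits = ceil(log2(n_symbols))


log2(3185) = 11.6371
Bracket: 2^11 = 2048 < 3185 <= 2^12 = 4096
So ceil(log2(3185)) = 12

bits = ceil(log2(3185)) = ceil(11.6371) = 12 bits


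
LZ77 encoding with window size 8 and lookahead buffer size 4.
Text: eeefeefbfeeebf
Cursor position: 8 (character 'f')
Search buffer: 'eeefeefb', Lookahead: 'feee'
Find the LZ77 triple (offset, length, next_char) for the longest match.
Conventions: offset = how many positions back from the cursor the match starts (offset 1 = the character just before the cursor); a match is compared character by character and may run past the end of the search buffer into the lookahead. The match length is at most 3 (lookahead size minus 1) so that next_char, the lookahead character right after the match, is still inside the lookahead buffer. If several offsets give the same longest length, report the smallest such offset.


Try each offset into the search buffer:
  offset=1 (pos 7, char 'b'): match length 0
  offset=2 (pos 6, char 'f'): match length 1
  offset=3 (pos 5, char 'e'): match length 0
  offset=4 (pos 4, char 'e'): match length 0
  offset=5 (pos 3, char 'f'): match length 3
  offset=6 (pos 2, char 'e'): match length 0
  offset=7 (pos 1, char 'e'): match length 0
  offset=8 (pos 0, char 'e'): match length 0
Longest match has length 3 at offset 5.
next_char = character at position 8 + 3 = 11 -> 'e'

Best match: offset=5, length=3 (matching 'fee' starting at position 3)
LZ77 triple: (5, 3, 'e')


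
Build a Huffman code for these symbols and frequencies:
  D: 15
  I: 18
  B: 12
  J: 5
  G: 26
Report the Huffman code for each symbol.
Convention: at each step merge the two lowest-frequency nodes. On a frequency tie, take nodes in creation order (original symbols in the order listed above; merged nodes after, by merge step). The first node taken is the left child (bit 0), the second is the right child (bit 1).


Huffman tree construction:
Step 1: Merge J(5) + B(12) = 17
Step 2: Merge D(15) + (J+B)(17) = 32
Step 3: Merge I(18) + G(26) = 44
Step 4: Merge (D+(J+B))(32) + (I+G)(44) = 76
Read each symbol's code off the tree from the root (left child = 0, right child = 1).

Codes:
  D: 00 (length 2)
  I: 10 (length 2)
  B: 011 (length 3)
  J: 010 (length 3)
  G: 11 (length 2)
Average code length: 169/76 = 2.2237 bits/symbol


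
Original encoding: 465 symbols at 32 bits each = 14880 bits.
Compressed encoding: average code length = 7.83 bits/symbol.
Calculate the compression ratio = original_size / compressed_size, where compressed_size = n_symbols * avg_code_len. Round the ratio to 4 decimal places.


original_size = n_symbols * orig_bits = 465 * 32 = 14880 bits
compressed_size = n_symbols * avg_code_len = 465 * 7.83 = 3640.95 bits
ratio = original_size / compressed_size = 14880 / 3640.95 = 4.0868

Compression ratio = 4.0868


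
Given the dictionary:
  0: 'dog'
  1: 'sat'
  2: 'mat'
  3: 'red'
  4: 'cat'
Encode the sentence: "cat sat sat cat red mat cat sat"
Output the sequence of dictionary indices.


Look up each word in the dictionary:
  'cat' -> 4
  'sat' -> 1
  'sat' -> 1
  'cat' -> 4
  'red' -> 3
  'mat' -> 2
  'cat' -> 4
  'sat' -> 1

Encoded: [4, 1, 1, 4, 3, 2, 4, 1]


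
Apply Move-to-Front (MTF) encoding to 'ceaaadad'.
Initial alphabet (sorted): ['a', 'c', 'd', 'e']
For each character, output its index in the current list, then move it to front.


MTF encoding:
'c': index 1 in ['a', 'c', 'd', 'e'] -> ['c', 'a', 'd', 'e']
'e': index 3 in ['c', 'a', 'd', 'e'] -> ['e', 'c', 'a', 'd']
'a': index 2 in ['e', 'c', 'a', 'd'] -> ['a', 'e', 'c', 'd']
'a': index 0 in ['a', 'e', 'c', 'd'] -> ['a', 'e', 'c', 'd']
'a': index 0 in ['a', 'e', 'c', 'd'] -> ['a', 'e', 'c', 'd']
'd': index 3 in ['a', 'e', 'c', 'd'] -> ['d', 'a', 'e', 'c']
'a': index 1 in ['d', 'a', 'e', 'c'] -> ['a', 'd', 'e', 'c']
'd': index 1 in ['a', 'd', 'e', 'c'] -> ['d', 'a', 'e', 'c']


Output: [1, 3, 2, 0, 0, 3, 1, 1]


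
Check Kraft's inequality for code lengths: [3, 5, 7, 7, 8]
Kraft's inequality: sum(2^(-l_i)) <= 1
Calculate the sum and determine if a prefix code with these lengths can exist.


Sum = 2^(-3) + 2^(-5) + 2^(-7) + 2^(-7) + 2^(-8)
    = 0.125 + 0.03125 + 0.0078125 + 0.0078125 + 0.00390625
    = 45/256 = 0.17578125
Since 0.17578125 <= 1, Kraft's inequality IS satisfied.
A prefix code with these lengths CAN exist.

Kraft sum = 0.17578125. Satisfied.


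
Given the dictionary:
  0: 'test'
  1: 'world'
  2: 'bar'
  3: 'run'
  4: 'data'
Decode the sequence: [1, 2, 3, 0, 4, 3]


Look up each index in the dictionary:
  1 -> 'world'
  2 -> 'bar'
  3 -> 'run'
  0 -> 'test'
  4 -> 'data'
  3 -> 'run'

Decoded: "world bar run test data run"


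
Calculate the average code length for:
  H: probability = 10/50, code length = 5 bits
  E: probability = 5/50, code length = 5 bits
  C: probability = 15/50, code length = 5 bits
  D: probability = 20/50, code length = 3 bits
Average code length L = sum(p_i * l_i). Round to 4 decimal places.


Weighted contributions p_i * l_i:
  H: (10/50) * 5 = 50/50
  E: (5/50) * 5 = 25/50
  C: (15/50) * 5 = 75/50
  D: (20/50) * 3 = 60/50
Sum = (50 + 25 + 75 + 60)/50 = 210/50

L = 210/50 = 4.2000 bits/symbol


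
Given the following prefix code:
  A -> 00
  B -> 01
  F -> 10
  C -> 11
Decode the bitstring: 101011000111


Decoding step by step:
Bits 10 -> F
Bits 10 -> F
Bits 11 -> C
Bits 00 -> A
Bits 01 -> B
Bits 11 -> C


Decoded message: FFCABC


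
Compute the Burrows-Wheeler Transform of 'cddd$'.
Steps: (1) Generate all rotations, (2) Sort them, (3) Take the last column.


Rotations (sorted):
  0: $cddd -> last char: d
  1: cddd$ -> last char: $
  2: d$cdd -> last char: d
  3: dd$cd -> last char: d
  4: ddd$c -> last char: c


BWT = d$ddc


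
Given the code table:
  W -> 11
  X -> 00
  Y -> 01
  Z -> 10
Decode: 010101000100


Decoding:
01 -> Y
01 -> Y
01 -> Y
00 -> X
01 -> Y
00 -> X


Result: YYYXYX


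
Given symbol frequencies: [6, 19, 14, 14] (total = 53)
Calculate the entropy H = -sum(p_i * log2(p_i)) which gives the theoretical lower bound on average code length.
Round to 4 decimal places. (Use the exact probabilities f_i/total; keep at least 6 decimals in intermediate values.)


Per-symbol terms -p_i * log2(p_i) with p_i = f_i/53:
  p = 6/53 = 0.113208: log2(p) = -3.142958, -p*log2(p) = 0.355807
  p = 19/53 = 0.358491: log2(p) = -1.479993, -p*log2(p) = 0.530564
  p = 14/53 = 0.264151: log2(p) = -1.920566, -p*log2(p) = 0.507319
  p = 14/53 = 0.264151: log2(p) = -1.920566, -p*log2(p) = 0.507319
H = 0.355807 + 0.530564 + 0.507319 + 0.507319 = 1.901009

H = 1.901 bits/symbol


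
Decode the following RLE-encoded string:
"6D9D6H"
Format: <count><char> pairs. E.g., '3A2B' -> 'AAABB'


Expanding each <count><char> pair:
  6D -> 'DDDDDD'
  9D -> 'DDDDDDDDD'
  6H -> 'HHHHHH'

Decoded = DDDDDDDDDDDDDDDHHHHHH


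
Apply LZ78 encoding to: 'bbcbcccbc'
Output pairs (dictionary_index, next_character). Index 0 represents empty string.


LZ78 encoding steps:
Dictionary: {0: ''}
Step 1: w='' (idx 0), next='b' -> output (0, 'b'), add 'b' as idx 1
Step 2: w='b' (idx 1), next='c' -> output (1, 'c'), add 'bc' as idx 2
Step 3: w='bc' (idx 2), next='c' -> output (2, 'c'), add 'bcc' as idx 3
Step 4: w='' (idx 0), next='c' -> output (0, 'c'), add 'c' as idx 4
Step 5: w='bc' (idx 2), end of input -> output (2, '')


Encoded: [(0, 'b'), (1, 'c'), (2, 'c'), (0, 'c'), (2, '')]


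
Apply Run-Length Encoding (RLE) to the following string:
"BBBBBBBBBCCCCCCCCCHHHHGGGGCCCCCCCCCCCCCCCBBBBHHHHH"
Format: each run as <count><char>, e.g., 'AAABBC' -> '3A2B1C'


Scanning runs left to right:
  i=0: run of 'B' x 9 -> '9B'
  i=9: run of 'C' x 9 -> '9C'
  i=18: run of 'H' x 4 -> '4H'
  i=22: run of 'G' x 4 -> '4G'
  i=26: run of 'C' x 15 -> '15C'
  i=41: run of 'B' x 4 -> '4B'
  i=45: run of 'H' x 5 -> '5H'

RLE = 9B9C4H4G15C4B5H


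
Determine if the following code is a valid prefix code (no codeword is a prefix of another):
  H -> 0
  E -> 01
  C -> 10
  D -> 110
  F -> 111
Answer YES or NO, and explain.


Checking each pair (does one codeword prefix another?):
  H='0' vs E='01': prefix -- VIOLATION

NO -- this is NOT a valid prefix code. H (0) is a prefix of E (01).


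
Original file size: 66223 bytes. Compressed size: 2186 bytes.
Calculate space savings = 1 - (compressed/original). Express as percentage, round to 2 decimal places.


ratio = compressed/original = 2186/66223 = 0.03301
savings = 1 - ratio = 1 - 0.03301 = 0.96699
as a percentage: 0.96699 * 100 = 96.7%

Space savings = 1 - 2186/66223 = 96.7%


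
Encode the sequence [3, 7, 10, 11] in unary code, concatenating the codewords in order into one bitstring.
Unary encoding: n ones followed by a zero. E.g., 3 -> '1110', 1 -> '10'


Encode each number as n ones followed by a terminating 0:
  3 -> 1110 (4 bits)
  7 -> 11111110 (8 bits)
  10 -> 11111111110 (11 bits)
  11 -> 111111111110 (12 bits)
Total length = 4 + 8 + 11 + 12 = 35 bits.

Unary([3, 7, 10, 11]) = 11101111111011111111110111111111110 (35 bits)


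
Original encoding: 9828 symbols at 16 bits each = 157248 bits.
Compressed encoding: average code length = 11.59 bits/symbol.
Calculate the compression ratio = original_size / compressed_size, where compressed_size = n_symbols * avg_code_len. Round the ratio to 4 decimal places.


original_size = n_symbols * orig_bits = 9828 * 16 = 157248 bits
compressed_size = n_symbols * avg_code_len = 9828 * 11.59 = 113906.52 bits
ratio = original_size / compressed_size = 157248 / 113906.52 = 1.3805

Compression ratio = 1.3805


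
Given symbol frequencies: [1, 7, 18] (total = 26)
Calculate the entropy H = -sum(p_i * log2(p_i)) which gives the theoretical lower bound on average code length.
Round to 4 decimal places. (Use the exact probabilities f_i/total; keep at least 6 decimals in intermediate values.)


Per-symbol terms -p_i * log2(p_i) with p_i = f_i/26:
  p = 1/26 = 0.038462: log2(p) = -4.700440, -p*log2(p) = 0.180786
  p = 7/26 = 0.269231: log2(p) = -1.893085, -p*log2(p) = 0.509677
  p = 18/26 = 0.692308: log2(p) = -0.530515, -p*log2(p) = 0.367279
H = 0.180786 + 0.509677 + 0.367279 = 1.057742

H = 1.0577 bits/symbol


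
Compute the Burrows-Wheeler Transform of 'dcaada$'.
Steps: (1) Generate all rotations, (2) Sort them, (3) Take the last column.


Rotations (sorted):
  0: $dcaada -> last char: a
  1: a$dcaad -> last char: d
  2: aada$dc -> last char: c
  3: ada$dca -> last char: a
  4: caada$d -> last char: d
  5: da$dcaa -> last char: a
  6: dcaada$ -> last char: $


BWT = adcada$


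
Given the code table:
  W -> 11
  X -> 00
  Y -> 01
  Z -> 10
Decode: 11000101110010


Decoding:
11 -> W
00 -> X
01 -> Y
01 -> Y
11 -> W
00 -> X
10 -> Z


Result: WXYYWXZ


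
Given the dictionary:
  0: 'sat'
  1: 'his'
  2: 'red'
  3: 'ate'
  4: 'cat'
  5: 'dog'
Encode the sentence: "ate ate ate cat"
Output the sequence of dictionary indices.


Look up each word in the dictionary:
  'ate' -> 3
  'ate' -> 3
  'ate' -> 3
  'cat' -> 4

Encoded: [3, 3, 3, 4]


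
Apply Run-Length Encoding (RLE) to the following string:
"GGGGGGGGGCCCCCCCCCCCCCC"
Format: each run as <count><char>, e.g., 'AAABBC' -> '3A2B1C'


Scanning runs left to right:
  i=0: run of 'G' x 9 -> '9G'
  i=9: run of 'C' x 14 -> '14C'

RLE = 9G14C


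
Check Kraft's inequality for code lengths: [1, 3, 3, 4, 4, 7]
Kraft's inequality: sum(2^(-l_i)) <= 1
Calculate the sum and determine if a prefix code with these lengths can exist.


Sum = 2^(-1) + 2^(-3) + 2^(-3) + 2^(-4) + 2^(-4) + 2^(-7)
    = 0.5 + 0.125 + 0.125 + 0.0625 + 0.0625 + 0.0078125
    = 113/128 = 0.8828125
Since 0.8828125 <= 1, Kraft's inequality IS satisfied.
A prefix code with these lengths CAN exist.

Kraft sum = 0.8828125. Satisfied.


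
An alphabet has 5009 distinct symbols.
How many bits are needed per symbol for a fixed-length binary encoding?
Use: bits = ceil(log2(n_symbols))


log2(5009) = 12.2903
Bracket: 2^12 = 4096 < 5009 <= 2^13 = 8192
So ceil(log2(5009)) = 13

bits = ceil(log2(5009)) = ceil(12.2903) = 13 bits


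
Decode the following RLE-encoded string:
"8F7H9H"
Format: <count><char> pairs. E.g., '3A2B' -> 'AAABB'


Expanding each <count><char> pair:
  8F -> 'FFFFFFFF'
  7H -> 'HHHHHHH'
  9H -> 'HHHHHHHHH'

Decoded = FFFFFFFFHHHHHHHHHHHHHHHH


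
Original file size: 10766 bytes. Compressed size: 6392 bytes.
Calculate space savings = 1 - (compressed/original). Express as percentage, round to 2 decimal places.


ratio = compressed/original = 6392/10766 = 0.593721
savings = 1 - ratio = 1 - 0.593721 = 0.406279
as a percentage: 0.406279 * 100 = 40.63%

Space savings = 1 - 6392/10766 = 40.63%


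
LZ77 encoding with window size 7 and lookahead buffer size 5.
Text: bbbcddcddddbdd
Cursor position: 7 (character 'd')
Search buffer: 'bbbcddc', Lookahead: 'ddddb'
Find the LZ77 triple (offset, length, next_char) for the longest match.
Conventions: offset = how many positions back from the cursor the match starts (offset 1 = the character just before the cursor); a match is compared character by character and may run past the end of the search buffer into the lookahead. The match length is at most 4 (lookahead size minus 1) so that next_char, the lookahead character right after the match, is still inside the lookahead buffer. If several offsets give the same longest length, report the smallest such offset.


Try each offset into the search buffer:
  offset=1 (pos 6, char 'c'): match length 0
  offset=2 (pos 5, char 'd'): match length 1
  offset=3 (pos 4, char 'd'): match length 2
  offset=4 (pos 3, char 'c'): match length 0
  offset=5 (pos 2, char 'b'): match length 0
  offset=6 (pos 1, char 'b'): match length 0
  offset=7 (pos 0, char 'b'): match length 0
Longest match has length 2 at offset 3.
next_char = character at position 7 + 2 = 9 -> 'd'

Best match: offset=3, length=2 (matching 'dd' starting at position 4)
LZ77 triple: (3, 2, 'd')


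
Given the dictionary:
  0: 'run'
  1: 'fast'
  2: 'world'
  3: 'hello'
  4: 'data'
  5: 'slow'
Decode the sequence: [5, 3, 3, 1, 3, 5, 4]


Look up each index in the dictionary:
  5 -> 'slow'
  3 -> 'hello'
  3 -> 'hello'
  1 -> 'fast'
  3 -> 'hello'
  5 -> 'slow'
  4 -> 'data'

Decoded: "slow hello hello fast hello slow data"


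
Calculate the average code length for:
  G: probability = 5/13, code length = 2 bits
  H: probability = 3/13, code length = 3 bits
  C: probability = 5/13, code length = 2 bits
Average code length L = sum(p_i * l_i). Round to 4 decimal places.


Weighted contributions p_i * l_i:
  G: (5/13) * 2 = 10/13
  H: (3/13) * 3 = 9/13
  C: (5/13) * 2 = 10/13
Sum = (10 + 9 + 10)/13 = 29/13

L = 29/13 = 2.2308 bits/symbol


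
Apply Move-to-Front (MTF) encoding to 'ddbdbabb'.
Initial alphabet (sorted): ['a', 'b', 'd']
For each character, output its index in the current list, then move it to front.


MTF encoding:
'd': index 2 in ['a', 'b', 'd'] -> ['d', 'a', 'b']
'd': index 0 in ['d', 'a', 'b'] -> ['d', 'a', 'b']
'b': index 2 in ['d', 'a', 'b'] -> ['b', 'd', 'a']
'd': index 1 in ['b', 'd', 'a'] -> ['d', 'b', 'a']
'b': index 1 in ['d', 'b', 'a'] -> ['b', 'd', 'a']
'a': index 2 in ['b', 'd', 'a'] -> ['a', 'b', 'd']
'b': index 1 in ['a', 'b', 'd'] -> ['b', 'a', 'd']
'b': index 0 in ['b', 'a', 'd'] -> ['b', 'a', 'd']


Output: [2, 0, 2, 1, 1, 2, 1, 0]


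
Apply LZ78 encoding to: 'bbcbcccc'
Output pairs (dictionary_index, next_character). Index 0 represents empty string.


LZ78 encoding steps:
Dictionary: {0: ''}
Step 1: w='' (idx 0), next='b' -> output (0, 'b'), add 'b' as idx 1
Step 2: w='b' (idx 1), next='c' -> output (1, 'c'), add 'bc' as idx 2
Step 3: w='bc' (idx 2), next='c' -> output (2, 'c'), add 'bcc' as idx 3
Step 4: w='' (idx 0), next='c' -> output (0, 'c'), add 'c' as idx 4
Step 5: w='c' (idx 4), end of input -> output (4, '')


Encoded: [(0, 'b'), (1, 'c'), (2, 'c'), (0, 'c'), (4, '')]


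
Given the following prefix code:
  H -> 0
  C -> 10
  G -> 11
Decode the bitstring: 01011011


Decoding step by step:
Bits 0 -> H
Bits 10 -> C
Bits 11 -> G
Bits 0 -> H
Bits 11 -> G


Decoded message: HCGHG


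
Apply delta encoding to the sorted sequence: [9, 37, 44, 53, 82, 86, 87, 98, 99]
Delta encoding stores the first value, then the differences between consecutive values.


First value: 9
Deltas:
  37 - 9 = 28
  44 - 37 = 7
  53 - 44 = 9
  82 - 53 = 29
  86 - 82 = 4
  87 - 86 = 1
  98 - 87 = 11
  99 - 98 = 1


Delta encoded: [9, 28, 7, 9, 29, 4, 1, 11, 1]


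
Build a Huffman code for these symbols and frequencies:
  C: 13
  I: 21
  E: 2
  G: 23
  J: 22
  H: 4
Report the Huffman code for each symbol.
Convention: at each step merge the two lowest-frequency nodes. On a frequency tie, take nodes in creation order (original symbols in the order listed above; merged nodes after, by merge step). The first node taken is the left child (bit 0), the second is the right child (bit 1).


Huffman tree construction:
Step 1: Merge E(2) + H(4) = 6
Step 2: Merge (E+H)(6) + C(13) = 19
Step 3: Merge ((E+H)+C)(19) + I(21) = 40
Step 4: Merge J(22) + G(23) = 45
Step 5: Merge (((E+H)+C)+I)(40) + (J+G)(45) = 85
Read each symbol's code off the tree from the root (left child = 0, right child = 1).

Codes:
  C: 001 (length 3)
  I: 01 (length 2)
  E: 0000 (length 4)
  G: 11 (length 2)
  J: 10 (length 2)
  H: 0001 (length 4)
Average code length: 195/85 = 2.2941 bits/symbol


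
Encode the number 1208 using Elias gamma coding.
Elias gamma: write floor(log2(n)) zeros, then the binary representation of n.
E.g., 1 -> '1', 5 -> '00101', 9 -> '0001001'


num_bits = floor(log2(1208)) + 1 = 11
leading_zeros = num_bits - 1 = 10
binary(1208) = 10010111000

Elias gamma(1208) = '0000000000' + '10010111000' = 000000000010010111000 (21 bits)


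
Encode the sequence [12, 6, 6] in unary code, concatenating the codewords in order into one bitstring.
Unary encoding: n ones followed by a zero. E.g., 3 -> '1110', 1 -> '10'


Encode each number as n ones followed by a terminating 0:
  12 -> 1111111111110 (13 bits)
  6 -> 1111110 (7 bits)
  6 -> 1111110 (7 bits)
Total length = 13 + 7 + 7 = 27 bits.

Unary([12, 6, 6]) = 111111111111011111101111110 (27 bits)


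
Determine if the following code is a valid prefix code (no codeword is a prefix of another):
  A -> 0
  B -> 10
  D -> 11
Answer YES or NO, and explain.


Checking each pair (does one codeword prefix another?):
  A='0' vs B='10': no prefix
  A='0' vs D='11': no prefix
  B='10' vs A='0': no prefix
  B='10' vs D='11': no prefix
  D='11' vs A='0': no prefix
  D='11' vs B='10': no prefix
No violation found over all pairs.

YES -- this is a valid prefix code. No codeword is a prefix of any other codeword.


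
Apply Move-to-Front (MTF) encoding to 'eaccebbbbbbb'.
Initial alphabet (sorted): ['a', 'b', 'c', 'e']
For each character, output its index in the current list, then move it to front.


MTF encoding:
'e': index 3 in ['a', 'b', 'c', 'e'] -> ['e', 'a', 'b', 'c']
'a': index 1 in ['e', 'a', 'b', 'c'] -> ['a', 'e', 'b', 'c']
'c': index 3 in ['a', 'e', 'b', 'c'] -> ['c', 'a', 'e', 'b']
'c': index 0 in ['c', 'a', 'e', 'b'] -> ['c', 'a', 'e', 'b']
'e': index 2 in ['c', 'a', 'e', 'b'] -> ['e', 'c', 'a', 'b']
'b': index 3 in ['e', 'c', 'a', 'b'] -> ['b', 'e', 'c', 'a']
'b': index 0 in ['b', 'e', 'c', 'a'] -> ['b', 'e', 'c', 'a']
'b': index 0 in ['b', 'e', 'c', 'a'] -> ['b', 'e', 'c', 'a']
'b': index 0 in ['b', 'e', 'c', 'a'] -> ['b', 'e', 'c', 'a']
'b': index 0 in ['b', 'e', 'c', 'a'] -> ['b', 'e', 'c', 'a']
'b': index 0 in ['b', 'e', 'c', 'a'] -> ['b', 'e', 'c', 'a']
'b': index 0 in ['b', 'e', 'c', 'a'] -> ['b', 'e', 'c', 'a']


Output: [3, 1, 3, 0, 2, 3, 0, 0, 0, 0, 0, 0]


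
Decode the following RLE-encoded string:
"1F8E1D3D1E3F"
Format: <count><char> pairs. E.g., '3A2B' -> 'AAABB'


Expanding each <count><char> pair:
  1F -> 'F'
  8E -> 'EEEEEEEE'
  1D -> 'D'
  3D -> 'DDD'
  1E -> 'E'
  3F -> 'FFF'

Decoded = FEEEEEEEEDDDDEFFF


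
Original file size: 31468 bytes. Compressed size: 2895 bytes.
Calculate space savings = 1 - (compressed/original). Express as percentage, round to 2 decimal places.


ratio = compressed/original = 2895/31468 = 0.091998
savings = 1 - ratio = 1 - 0.091998 = 0.908002
as a percentage: 0.908002 * 100 = 90.8%

Space savings = 1 - 2895/31468 = 90.8%


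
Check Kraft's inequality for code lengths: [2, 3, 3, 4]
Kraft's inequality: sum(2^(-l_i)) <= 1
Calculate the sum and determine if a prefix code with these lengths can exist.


Sum = 2^(-2) + 2^(-3) + 2^(-3) + 2^(-4)
    = 0.25 + 0.125 + 0.125 + 0.0625
    = 9/16 = 0.5625
Since 0.5625 <= 1, Kraft's inequality IS satisfied.
A prefix code with these lengths CAN exist.

Kraft sum = 0.5625. Satisfied.


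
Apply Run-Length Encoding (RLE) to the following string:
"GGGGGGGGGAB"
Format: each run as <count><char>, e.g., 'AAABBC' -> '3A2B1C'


Scanning runs left to right:
  i=0: run of 'G' x 9 -> '9G'
  i=9: run of 'A' x 1 -> '1A'
  i=10: run of 'B' x 1 -> '1B'

RLE = 9G1A1B
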